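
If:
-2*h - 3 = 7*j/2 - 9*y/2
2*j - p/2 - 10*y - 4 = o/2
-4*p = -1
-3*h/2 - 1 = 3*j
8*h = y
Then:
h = 2/39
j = -14/39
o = -2791/156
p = 1/4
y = 16/39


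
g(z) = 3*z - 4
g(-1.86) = -9.58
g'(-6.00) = 3.00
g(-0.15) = -4.45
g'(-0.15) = 3.00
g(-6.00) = -22.00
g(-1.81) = -9.43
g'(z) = 3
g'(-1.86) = 3.00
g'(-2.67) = 3.00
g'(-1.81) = 3.00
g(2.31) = 2.93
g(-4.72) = -18.16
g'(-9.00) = 3.00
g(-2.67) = -12.01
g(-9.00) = -31.00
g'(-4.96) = 3.00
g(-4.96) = -18.88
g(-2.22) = -10.66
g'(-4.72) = 3.00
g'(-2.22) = 3.00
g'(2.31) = 3.00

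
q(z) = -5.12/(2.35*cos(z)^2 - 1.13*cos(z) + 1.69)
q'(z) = -5.12*(4.7*sin(z)*cos(z) - 1.13*sin(z))/(2.35*cos(z)^2 - 1.13*cos(z) + 1.69)^2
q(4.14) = -1.71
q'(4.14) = -1.77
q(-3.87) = -1.33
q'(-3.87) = 1.07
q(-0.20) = -1.80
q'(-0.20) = 0.44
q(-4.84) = -3.23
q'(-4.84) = 1.08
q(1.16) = -3.17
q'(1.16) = -1.35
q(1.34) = -3.29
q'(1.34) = 0.11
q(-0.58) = -2.14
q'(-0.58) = 1.38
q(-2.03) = -1.93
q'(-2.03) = -2.10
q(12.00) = -2.12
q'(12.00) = 1.34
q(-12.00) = -2.12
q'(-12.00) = -1.34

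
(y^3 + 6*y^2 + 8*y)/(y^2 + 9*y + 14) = y*(y + 4)/(y + 7)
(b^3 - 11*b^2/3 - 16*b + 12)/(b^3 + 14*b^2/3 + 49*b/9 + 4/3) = 3*(3*b^2 - 20*b + 12)/(9*b^2 + 15*b + 4)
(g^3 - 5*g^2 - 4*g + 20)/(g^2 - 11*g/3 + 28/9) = 9*(g^3 - 5*g^2 - 4*g + 20)/(9*g^2 - 33*g + 28)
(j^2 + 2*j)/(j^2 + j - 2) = j/(j - 1)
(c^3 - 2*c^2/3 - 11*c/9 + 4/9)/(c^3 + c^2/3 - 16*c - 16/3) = (9*c^3 - 6*c^2 - 11*c + 4)/(3*(3*c^3 + c^2 - 48*c - 16))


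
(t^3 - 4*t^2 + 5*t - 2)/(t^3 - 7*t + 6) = (t - 1)/(t + 3)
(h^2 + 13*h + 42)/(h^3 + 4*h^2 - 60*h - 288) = (h + 7)/(h^2 - 2*h - 48)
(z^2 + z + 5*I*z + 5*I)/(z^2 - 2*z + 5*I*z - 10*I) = (z + 1)/(z - 2)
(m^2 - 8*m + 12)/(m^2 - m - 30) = (m - 2)/(m + 5)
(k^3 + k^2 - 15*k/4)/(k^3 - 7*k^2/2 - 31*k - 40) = k*(2*k - 3)/(2*(k^2 - 6*k - 16))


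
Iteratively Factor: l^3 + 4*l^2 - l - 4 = (l - 1)*(l^2 + 5*l + 4) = (l - 1)*(l + 4)*(l + 1)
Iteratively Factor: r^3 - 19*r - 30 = (r - 5)*(r^2 + 5*r + 6) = (r - 5)*(r + 3)*(r + 2)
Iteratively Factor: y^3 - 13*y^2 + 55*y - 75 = (y - 3)*(y^2 - 10*y + 25) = (y - 5)*(y - 3)*(y - 5)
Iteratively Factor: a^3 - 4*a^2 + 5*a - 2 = (a - 1)*(a^2 - 3*a + 2) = (a - 2)*(a - 1)*(a - 1)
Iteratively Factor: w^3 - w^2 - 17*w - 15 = (w - 5)*(w^2 + 4*w + 3) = (w - 5)*(w + 3)*(w + 1)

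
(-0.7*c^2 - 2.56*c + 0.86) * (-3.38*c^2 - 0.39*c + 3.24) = 2.366*c^4 + 8.9258*c^3 - 4.1764*c^2 - 8.6298*c + 2.7864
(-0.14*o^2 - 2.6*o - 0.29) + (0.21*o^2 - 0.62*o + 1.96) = 0.07*o^2 - 3.22*o + 1.67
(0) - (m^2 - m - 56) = -m^2 + m + 56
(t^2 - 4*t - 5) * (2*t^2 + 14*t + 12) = 2*t^4 + 6*t^3 - 54*t^2 - 118*t - 60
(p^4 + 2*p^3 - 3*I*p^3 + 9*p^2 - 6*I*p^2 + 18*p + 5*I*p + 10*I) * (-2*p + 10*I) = -2*p^5 - 4*p^4 + 16*I*p^4 + 12*p^3 + 32*I*p^3 + 24*p^2 + 80*I*p^2 - 50*p + 160*I*p - 100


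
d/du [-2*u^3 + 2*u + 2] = 2 - 6*u^2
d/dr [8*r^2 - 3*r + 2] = 16*r - 3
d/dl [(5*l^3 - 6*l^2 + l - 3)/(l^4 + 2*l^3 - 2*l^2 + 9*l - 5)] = (-5*l^6 + 12*l^5 - l^4 + 98*l^3 - 109*l^2 + 48*l + 22)/(l^8 + 4*l^7 + 10*l^5 + 30*l^4 - 56*l^3 + 101*l^2 - 90*l + 25)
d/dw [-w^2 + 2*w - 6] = 2 - 2*w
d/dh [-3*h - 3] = -3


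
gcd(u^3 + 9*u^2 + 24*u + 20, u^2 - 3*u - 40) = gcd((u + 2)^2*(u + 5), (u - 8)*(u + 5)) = u + 5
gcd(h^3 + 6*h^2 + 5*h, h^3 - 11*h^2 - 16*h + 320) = h + 5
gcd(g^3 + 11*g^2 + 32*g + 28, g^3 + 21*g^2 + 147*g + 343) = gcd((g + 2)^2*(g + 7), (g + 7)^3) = g + 7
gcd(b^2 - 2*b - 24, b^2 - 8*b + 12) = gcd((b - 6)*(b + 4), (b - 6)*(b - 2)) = b - 6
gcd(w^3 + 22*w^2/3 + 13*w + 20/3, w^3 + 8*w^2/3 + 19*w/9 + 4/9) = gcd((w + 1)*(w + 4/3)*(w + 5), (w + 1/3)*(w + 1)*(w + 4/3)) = w^2 + 7*w/3 + 4/3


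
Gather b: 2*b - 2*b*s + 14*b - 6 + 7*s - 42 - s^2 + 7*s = b*(16 - 2*s) - s^2 + 14*s - 48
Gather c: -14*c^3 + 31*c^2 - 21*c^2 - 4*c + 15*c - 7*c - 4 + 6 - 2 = -14*c^3 + 10*c^2 + 4*c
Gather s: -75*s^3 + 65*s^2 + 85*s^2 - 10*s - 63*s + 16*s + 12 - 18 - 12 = -75*s^3 + 150*s^2 - 57*s - 18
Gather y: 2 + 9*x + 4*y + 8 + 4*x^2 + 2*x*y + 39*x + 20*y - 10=4*x^2 + 48*x + y*(2*x + 24)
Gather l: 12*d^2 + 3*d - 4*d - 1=12*d^2 - d - 1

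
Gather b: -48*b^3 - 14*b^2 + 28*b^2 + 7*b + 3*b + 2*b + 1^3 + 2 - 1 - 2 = -48*b^3 + 14*b^2 + 12*b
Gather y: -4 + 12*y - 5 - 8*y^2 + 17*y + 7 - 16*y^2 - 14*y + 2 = -24*y^2 + 15*y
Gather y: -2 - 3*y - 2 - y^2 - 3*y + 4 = -y^2 - 6*y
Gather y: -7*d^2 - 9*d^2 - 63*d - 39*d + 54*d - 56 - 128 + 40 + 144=-16*d^2 - 48*d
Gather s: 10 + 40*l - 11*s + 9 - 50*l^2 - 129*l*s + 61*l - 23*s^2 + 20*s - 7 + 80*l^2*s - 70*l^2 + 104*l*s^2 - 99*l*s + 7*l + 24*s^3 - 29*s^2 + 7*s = -120*l^2 + 108*l + 24*s^3 + s^2*(104*l - 52) + s*(80*l^2 - 228*l + 16) + 12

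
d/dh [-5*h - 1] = -5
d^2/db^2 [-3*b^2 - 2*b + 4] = -6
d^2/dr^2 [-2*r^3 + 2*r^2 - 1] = 4 - 12*r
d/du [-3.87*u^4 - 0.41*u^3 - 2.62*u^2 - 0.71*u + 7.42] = -15.48*u^3 - 1.23*u^2 - 5.24*u - 0.71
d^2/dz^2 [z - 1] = 0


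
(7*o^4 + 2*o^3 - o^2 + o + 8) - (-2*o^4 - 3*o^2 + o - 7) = 9*o^4 + 2*o^3 + 2*o^2 + 15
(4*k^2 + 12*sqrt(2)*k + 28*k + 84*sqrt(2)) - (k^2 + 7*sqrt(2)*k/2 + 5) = 3*k^2 + 17*sqrt(2)*k/2 + 28*k - 5 + 84*sqrt(2)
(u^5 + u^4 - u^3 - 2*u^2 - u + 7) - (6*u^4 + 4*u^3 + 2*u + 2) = u^5 - 5*u^4 - 5*u^3 - 2*u^2 - 3*u + 5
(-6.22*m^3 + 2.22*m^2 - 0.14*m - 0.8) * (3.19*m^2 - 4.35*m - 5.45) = -19.8418*m^5 + 34.1388*m^4 + 23.7954*m^3 - 14.042*m^2 + 4.243*m + 4.36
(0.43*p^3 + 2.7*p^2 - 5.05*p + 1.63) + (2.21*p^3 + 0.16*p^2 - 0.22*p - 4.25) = 2.64*p^3 + 2.86*p^2 - 5.27*p - 2.62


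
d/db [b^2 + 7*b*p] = 2*b + 7*p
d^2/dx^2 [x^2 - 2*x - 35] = 2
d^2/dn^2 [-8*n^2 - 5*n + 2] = -16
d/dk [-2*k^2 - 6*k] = -4*k - 6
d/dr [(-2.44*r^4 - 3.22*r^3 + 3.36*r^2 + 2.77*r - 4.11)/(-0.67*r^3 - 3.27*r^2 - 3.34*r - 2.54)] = (1.6348*r^6 + 15.9576*r^5 + 37.2294*r^4 + 50.0118*r^3 + 14.1108*r^2 - 43.9482*r - 20.7632)/(0.4489*r^6 + 4.3818*r^5 + 15.1685*r^4 + 25.2472*r^3 + 27.7672*r^2 + 16.9672*r + 6.4516)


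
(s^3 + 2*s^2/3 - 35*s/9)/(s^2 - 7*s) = (9*s^2 + 6*s - 35)/(9*(s - 7))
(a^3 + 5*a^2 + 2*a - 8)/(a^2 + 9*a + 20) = (a^2 + a - 2)/(a + 5)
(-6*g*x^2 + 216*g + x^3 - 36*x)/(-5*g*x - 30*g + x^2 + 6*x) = (-6*g*x + 36*g + x^2 - 6*x)/(-5*g + x)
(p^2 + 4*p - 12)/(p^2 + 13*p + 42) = (p - 2)/(p + 7)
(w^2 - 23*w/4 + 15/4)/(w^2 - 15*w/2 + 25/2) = (4*w - 3)/(2*(2*w - 5))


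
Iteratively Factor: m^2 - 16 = (m - 4)*(m + 4)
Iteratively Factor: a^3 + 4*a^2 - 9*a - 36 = (a - 3)*(a^2 + 7*a + 12) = (a - 3)*(a + 4)*(a + 3)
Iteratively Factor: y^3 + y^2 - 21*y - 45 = (y + 3)*(y^2 - 2*y - 15) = (y + 3)^2*(y - 5)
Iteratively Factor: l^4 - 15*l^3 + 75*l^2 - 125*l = (l - 5)*(l^3 - 10*l^2 + 25*l) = (l - 5)^2*(l^2 - 5*l) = (l - 5)^3*(l)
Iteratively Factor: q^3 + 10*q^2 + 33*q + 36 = (q + 4)*(q^2 + 6*q + 9) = (q + 3)*(q + 4)*(q + 3)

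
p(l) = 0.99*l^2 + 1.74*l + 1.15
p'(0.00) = 1.74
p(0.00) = 1.15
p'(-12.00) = -22.02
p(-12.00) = 122.83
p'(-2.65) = -3.51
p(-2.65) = 3.49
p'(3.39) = 8.45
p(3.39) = 18.43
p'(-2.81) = -3.82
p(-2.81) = 4.08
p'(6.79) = 15.18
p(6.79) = 58.61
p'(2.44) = 6.57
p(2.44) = 11.29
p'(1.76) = 5.22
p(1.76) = 7.28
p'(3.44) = 8.55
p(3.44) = 18.85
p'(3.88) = 9.42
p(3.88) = 22.81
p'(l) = 1.98*l + 1.74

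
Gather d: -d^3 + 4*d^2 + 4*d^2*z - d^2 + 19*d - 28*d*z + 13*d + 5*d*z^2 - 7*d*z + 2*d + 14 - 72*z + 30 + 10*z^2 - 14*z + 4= -d^3 + d^2*(4*z + 3) + d*(5*z^2 - 35*z + 34) + 10*z^2 - 86*z + 48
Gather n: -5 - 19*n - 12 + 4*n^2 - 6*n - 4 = 4*n^2 - 25*n - 21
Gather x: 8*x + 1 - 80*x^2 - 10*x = -80*x^2 - 2*x + 1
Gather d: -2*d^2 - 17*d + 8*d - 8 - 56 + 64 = -2*d^2 - 9*d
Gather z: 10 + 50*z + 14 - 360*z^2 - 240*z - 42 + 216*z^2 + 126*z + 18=-144*z^2 - 64*z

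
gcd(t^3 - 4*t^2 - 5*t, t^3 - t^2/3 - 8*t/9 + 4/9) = t + 1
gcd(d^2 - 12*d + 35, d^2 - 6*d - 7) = d - 7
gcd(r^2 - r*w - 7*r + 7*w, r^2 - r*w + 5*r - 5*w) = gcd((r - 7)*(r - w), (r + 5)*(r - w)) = r - w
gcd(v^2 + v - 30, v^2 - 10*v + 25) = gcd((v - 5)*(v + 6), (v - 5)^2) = v - 5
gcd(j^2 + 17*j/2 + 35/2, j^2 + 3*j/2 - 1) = 1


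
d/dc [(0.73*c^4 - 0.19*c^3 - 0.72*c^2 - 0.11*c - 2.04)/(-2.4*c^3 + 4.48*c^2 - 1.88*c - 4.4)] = (-1.752*c^6 + 6.5408*c^5 - 6.6964*c^4 - 12.6616*c^3 - 10.3336*c^2 + 24.6144*c - 3.3512)/(5.76*c^6 - 21.504*c^5 + 29.0944*c^4 + 4.2752*c^3 - 35.8896*c^2 + 16.544*c + 19.36)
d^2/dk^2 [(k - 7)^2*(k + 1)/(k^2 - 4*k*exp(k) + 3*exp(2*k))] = 2*(4*(k - 7)^2*(k + 1)*(2*k*exp(k) - k - 3*exp(2*k) + 2*exp(k))^2 + (k - 7)*(k^2 - 4*k*exp(k) + 3*exp(2*k))*((k - 7)*(k + 1)*(2*k*exp(k) - 6*exp(2*k) + 4*exp(k) - 1) + 2*(k - 7)*(2*k*exp(k) - k - 3*exp(2*k) + 2*exp(k)) + 4*(k + 1)*(2*k*exp(k) - k - 3*exp(2*k) + 2*exp(k))) + (3*k - 13)*(k^2 - 4*k*exp(k) + 3*exp(2*k))^2)/(k^2 - 4*k*exp(k) + 3*exp(2*k))^3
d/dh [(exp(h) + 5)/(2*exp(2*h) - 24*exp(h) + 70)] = (-2*(exp(h) - 6)*(exp(h) + 5) + exp(2*h) - 12*exp(h) + 35)*exp(h)/(2*(exp(2*h) - 12*exp(h) + 35)^2)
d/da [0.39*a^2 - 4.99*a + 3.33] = 0.78*a - 4.99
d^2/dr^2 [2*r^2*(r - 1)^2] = 24*r^2 - 24*r + 4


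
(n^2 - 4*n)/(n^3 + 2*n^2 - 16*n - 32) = n/(n^2 + 6*n + 8)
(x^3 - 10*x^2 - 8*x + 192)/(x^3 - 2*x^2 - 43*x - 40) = (x^2 - 2*x - 24)/(x^2 + 6*x + 5)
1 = 1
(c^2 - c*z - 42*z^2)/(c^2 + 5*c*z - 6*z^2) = (-c + 7*z)/(-c + z)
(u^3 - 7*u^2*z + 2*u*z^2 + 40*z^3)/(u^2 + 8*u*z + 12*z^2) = (u^2 - 9*u*z + 20*z^2)/(u + 6*z)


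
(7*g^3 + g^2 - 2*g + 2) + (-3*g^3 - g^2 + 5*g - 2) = 4*g^3 + 3*g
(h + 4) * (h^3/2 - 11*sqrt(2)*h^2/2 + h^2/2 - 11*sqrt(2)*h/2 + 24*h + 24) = h^4/2 - 11*sqrt(2)*h^3/2 + 5*h^3/2 - 55*sqrt(2)*h^2/2 + 26*h^2 - 22*sqrt(2)*h + 120*h + 96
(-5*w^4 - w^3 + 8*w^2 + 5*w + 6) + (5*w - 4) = -5*w^4 - w^3 + 8*w^2 + 10*w + 2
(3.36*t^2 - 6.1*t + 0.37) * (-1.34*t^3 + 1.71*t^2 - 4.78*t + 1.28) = -4.5024*t^5 + 13.9196*t^4 - 26.9876*t^3 + 34.0915*t^2 - 9.5766*t + 0.4736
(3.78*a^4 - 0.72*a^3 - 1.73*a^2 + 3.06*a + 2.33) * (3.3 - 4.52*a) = -17.0856*a^5 + 15.7284*a^4 + 5.4436*a^3 - 19.5402*a^2 - 0.4336*a + 7.689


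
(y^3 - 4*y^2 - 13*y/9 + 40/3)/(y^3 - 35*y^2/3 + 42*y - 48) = (y + 5/3)/(y - 6)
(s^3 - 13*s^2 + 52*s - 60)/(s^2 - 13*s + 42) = (s^2 - 7*s + 10)/(s - 7)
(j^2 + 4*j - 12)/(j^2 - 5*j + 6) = (j + 6)/(j - 3)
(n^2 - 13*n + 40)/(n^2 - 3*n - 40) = (n - 5)/(n + 5)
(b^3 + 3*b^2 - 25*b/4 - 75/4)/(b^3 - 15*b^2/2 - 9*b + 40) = (2*b^2 + b - 15)/(2*(b^2 - 10*b + 16))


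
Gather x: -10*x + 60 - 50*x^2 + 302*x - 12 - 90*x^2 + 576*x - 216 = -140*x^2 + 868*x - 168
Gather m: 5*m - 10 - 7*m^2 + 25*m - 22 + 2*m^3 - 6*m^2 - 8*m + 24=2*m^3 - 13*m^2 + 22*m - 8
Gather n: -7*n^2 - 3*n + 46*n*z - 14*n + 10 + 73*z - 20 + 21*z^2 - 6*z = -7*n^2 + n*(46*z - 17) + 21*z^2 + 67*z - 10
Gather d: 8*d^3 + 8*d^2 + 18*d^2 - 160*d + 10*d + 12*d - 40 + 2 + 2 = 8*d^3 + 26*d^2 - 138*d - 36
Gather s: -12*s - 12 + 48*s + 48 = 36*s + 36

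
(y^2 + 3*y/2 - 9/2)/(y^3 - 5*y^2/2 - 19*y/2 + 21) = (2*y - 3)/(2*y^2 - 11*y + 14)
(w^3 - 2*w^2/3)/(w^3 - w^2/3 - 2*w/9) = 3*w/(3*w + 1)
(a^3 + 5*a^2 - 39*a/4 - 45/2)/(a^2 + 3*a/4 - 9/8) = 2*(2*a^2 + 7*a - 30)/(4*a - 3)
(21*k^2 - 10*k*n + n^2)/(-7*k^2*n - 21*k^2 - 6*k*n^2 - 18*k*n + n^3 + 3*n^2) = (-3*k + n)/(k*n + 3*k + n^2 + 3*n)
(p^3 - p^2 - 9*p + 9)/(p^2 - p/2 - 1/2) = 2*(p^2 - 9)/(2*p + 1)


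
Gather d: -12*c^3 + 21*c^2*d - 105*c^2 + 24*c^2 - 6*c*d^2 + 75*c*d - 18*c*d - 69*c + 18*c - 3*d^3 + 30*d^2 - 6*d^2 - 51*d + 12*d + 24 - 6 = -12*c^3 - 81*c^2 - 51*c - 3*d^3 + d^2*(24 - 6*c) + d*(21*c^2 + 57*c - 39) + 18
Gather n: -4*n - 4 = -4*n - 4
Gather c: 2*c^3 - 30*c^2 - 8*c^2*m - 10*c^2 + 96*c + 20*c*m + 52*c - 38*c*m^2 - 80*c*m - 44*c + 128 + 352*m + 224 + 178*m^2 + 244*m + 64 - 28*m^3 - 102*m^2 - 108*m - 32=2*c^3 + c^2*(-8*m - 40) + c*(-38*m^2 - 60*m + 104) - 28*m^3 + 76*m^2 + 488*m + 384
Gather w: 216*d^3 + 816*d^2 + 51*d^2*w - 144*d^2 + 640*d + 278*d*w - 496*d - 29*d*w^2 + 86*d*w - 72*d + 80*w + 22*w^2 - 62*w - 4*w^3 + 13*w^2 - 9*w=216*d^3 + 672*d^2 + 72*d - 4*w^3 + w^2*(35 - 29*d) + w*(51*d^2 + 364*d + 9)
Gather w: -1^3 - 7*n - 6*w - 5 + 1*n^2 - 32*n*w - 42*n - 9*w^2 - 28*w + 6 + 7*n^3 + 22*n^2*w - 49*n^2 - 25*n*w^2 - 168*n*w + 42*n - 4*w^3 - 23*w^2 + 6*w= 7*n^3 - 48*n^2 - 7*n - 4*w^3 + w^2*(-25*n - 32) + w*(22*n^2 - 200*n - 28)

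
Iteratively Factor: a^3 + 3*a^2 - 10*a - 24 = (a - 3)*(a^2 + 6*a + 8) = (a - 3)*(a + 2)*(a + 4)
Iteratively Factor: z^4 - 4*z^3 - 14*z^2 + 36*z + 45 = (z - 3)*(z^3 - z^2 - 17*z - 15) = (z - 3)*(z + 1)*(z^2 - 2*z - 15) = (z - 3)*(z + 1)*(z + 3)*(z - 5)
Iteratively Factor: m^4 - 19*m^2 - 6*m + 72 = (m - 4)*(m^3 + 4*m^2 - 3*m - 18) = (m - 4)*(m + 3)*(m^2 + m - 6) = (m - 4)*(m + 3)^2*(m - 2)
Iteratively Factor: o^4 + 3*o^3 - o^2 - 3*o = (o + 3)*(o^3 - o) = (o + 1)*(o + 3)*(o^2 - o) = (o - 1)*(o + 1)*(o + 3)*(o)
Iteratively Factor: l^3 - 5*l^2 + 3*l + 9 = (l + 1)*(l^2 - 6*l + 9) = (l - 3)*(l + 1)*(l - 3)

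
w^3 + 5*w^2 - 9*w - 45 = (w - 3)*(w + 3)*(w + 5)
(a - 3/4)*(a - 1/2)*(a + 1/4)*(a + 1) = a^4 - 15*a^2/16 + 5*a/32 + 3/32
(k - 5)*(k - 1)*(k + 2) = k^3 - 4*k^2 - 7*k + 10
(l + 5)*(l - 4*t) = l^2 - 4*l*t + 5*l - 20*t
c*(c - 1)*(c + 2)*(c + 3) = c^4 + 4*c^3 + c^2 - 6*c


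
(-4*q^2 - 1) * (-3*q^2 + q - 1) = 12*q^4 - 4*q^3 + 7*q^2 - q + 1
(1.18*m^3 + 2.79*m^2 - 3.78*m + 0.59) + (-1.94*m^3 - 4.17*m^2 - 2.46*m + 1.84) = -0.76*m^3 - 1.38*m^2 - 6.24*m + 2.43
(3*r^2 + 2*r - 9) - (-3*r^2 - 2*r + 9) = 6*r^2 + 4*r - 18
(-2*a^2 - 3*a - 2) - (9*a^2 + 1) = -11*a^2 - 3*a - 3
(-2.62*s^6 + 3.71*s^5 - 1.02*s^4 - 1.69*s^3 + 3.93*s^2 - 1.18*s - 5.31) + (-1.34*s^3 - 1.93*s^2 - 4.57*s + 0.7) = -2.62*s^6 + 3.71*s^5 - 1.02*s^4 - 3.03*s^3 + 2.0*s^2 - 5.75*s - 4.61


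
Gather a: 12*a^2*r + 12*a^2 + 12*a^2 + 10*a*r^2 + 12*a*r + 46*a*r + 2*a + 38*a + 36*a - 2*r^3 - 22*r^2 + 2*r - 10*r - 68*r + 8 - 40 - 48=a^2*(12*r + 24) + a*(10*r^2 + 58*r + 76) - 2*r^3 - 22*r^2 - 76*r - 80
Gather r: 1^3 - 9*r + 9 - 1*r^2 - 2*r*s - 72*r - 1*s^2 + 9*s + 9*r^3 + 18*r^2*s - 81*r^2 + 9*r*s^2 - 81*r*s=9*r^3 + r^2*(18*s - 82) + r*(9*s^2 - 83*s - 81) - s^2 + 9*s + 10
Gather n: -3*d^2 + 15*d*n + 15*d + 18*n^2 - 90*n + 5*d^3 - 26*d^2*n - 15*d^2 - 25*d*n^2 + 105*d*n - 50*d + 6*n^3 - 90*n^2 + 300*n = 5*d^3 - 18*d^2 - 35*d + 6*n^3 + n^2*(-25*d - 72) + n*(-26*d^2 + 120*d + 210)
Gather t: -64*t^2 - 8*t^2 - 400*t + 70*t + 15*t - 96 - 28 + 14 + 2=-72*t^2 - 315*t - 108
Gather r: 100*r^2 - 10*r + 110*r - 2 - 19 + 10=100*r^2 + 100*r - 11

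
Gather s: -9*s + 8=8 - 9*s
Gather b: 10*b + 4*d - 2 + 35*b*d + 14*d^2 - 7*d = b*(35*d + 10) + 14*d^2 - 3*d - 2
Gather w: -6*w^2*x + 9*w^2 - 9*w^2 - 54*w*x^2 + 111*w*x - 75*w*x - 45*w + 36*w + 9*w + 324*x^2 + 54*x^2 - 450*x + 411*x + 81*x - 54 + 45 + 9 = -6*w^2*x + w*(-54*x^2 + 36*x) + 378*x^2 + 42*x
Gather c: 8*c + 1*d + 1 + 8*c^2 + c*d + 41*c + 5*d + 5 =8*c^2 + c*(d + 49) + 6*d + 6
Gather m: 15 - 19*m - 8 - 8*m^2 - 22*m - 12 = -8*m^2 - 41*m - 5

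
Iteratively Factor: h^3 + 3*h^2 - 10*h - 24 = (h + 2)*(h^2 + h - 12) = (h + 2)*(h + 4)*(h - 3)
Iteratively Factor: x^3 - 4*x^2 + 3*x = (x)*(x^2 - 4*x + 3) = x*(x - 1)*(x - 3)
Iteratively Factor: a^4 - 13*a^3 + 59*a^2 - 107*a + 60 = (a - 1)*(a^3 - 12*a^2 + 47*a - 60) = (a - 5)*(a - 1)*(a^2 - 7*a + 12) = (a - 5)*(a - 3)*(a - 1)*(a - 4)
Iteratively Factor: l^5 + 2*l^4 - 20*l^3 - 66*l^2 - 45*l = (l + 3)*(l^4 - l^3 - 17*l^2 - 15*l) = (l + 1)*(l + 3)*(l^3 - 2*l^2 - 15*l) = l*(l + 1)*(l + 3)*(l^2 - 2*l - 15) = l*(l + 1)*(l + 3)^2*(l - 5)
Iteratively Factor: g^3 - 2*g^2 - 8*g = (g - 4)*(g^2 + 2*g) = (g - 4)*(g + 2)*(g)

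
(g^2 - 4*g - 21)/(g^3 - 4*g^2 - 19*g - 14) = (g + 3)/(g^2 + 3*g + 2)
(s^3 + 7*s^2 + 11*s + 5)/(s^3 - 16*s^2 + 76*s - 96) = (s^3 + 7*s^2 + 11*s + 5)/(s^3 - 16*s^2 + 76*s - 96)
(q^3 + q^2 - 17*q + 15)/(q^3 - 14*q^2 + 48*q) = (q^3 + q^2 - 17*q + 15)/(q*(q^2 - 14*q + 48))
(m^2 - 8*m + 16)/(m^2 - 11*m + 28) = (m - 4)/(m - 7)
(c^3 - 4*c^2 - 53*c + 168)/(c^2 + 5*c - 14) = (c^2 - 11*c + 24)/(c - 2)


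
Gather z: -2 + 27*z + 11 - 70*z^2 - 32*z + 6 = -70*z^2 - 5*z + 15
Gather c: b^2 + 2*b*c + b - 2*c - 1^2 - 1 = b^2 + b + c*(2*b - 2) - 2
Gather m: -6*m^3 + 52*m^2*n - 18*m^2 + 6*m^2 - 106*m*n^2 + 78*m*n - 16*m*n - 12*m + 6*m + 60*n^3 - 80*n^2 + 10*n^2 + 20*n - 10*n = -6*m^3 + m^2*(52*n - 12) + m*(-106*n^2 + 62*n - 6) + 60*n^3 - 70*n^2 + 10*n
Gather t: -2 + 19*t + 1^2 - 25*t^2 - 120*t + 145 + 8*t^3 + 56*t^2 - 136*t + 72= 8*t^3 + 31*t^2 - 237*t + 216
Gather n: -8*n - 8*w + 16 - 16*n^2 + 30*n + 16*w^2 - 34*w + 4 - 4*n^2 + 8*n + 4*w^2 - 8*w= -20*n^2 + 30*n + 20*w^2 - 50*w + 20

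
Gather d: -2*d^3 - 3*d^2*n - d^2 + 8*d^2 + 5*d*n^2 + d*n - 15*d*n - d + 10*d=-2*d^3 + d^2*(7 - 3*n) + d*(5*n^2 - 14*n + 9)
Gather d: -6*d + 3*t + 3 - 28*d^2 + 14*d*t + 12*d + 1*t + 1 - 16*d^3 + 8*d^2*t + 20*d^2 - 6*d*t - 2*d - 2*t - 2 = -16*d^3 + d^2*(8*t - 8) + d*(8*t + 4) + 2*t + 2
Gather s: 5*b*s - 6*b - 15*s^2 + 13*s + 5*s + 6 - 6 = -6*b - 15*s^2 + s*(5*b + 18)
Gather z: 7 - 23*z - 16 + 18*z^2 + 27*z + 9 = 18*z^2 + 4*z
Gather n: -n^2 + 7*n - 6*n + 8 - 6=-n^2 + n + 2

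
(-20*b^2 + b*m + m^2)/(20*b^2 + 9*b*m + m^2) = (-4*b + m)/(4*b + m)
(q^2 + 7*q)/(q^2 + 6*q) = (q + 7)/(q + 6)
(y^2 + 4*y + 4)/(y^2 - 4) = (y + 2)/(y - 2)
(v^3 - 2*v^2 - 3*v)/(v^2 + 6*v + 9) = v*(v^2 - 2*v - 3)/(v^2 + 6*v + 9)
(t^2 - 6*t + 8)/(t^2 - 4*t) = (t - 2)/t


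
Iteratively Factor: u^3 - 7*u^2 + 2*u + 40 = (u + 2)*(u^2 - 9*u + 20) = (u - 4)*(u + 2)*(u - 5)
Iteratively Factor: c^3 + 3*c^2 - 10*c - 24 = (c + 4)*(c^2 - c - 6) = (c + 2)*(c + 4)*(c - 3)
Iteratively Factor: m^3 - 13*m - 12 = (m + 1)*(m^2 - m - 12) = (m - 4)*(m + 1)*(m + 3)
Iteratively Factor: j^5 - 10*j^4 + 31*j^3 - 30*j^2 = (j)*(j^4 - 10*j^3 + 31*j^2 - 30*j) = j*(j - 2)*(j^3 - 8*j^2 + 15*j) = j*(j - 3)*(j - 2)*(j^2 - 5*j) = j^2*(j - 3)*(j - 2)*(j - 5)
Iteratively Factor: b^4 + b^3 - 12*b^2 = (b)*(b^3 + b^2 - 12*b) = b*(b - 3)*(b^2 + 4*b) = b*(b - 3)*(b + 4)*(b)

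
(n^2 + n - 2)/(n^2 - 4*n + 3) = (n + 2)/(n - 3)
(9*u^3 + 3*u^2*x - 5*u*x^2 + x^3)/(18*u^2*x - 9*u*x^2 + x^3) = (-3*u^2 - 2*u*x + x^2)/(x*(-6*u + x))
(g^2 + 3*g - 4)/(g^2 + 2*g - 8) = (g - 1)/(g - 2)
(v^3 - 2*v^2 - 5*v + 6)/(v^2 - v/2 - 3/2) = 2*(-v^3 + 2*v^2 + 5*v - 6)/(-2*v^2 + v + 3)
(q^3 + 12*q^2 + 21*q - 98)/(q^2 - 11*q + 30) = (q^3 + 12*q^2 + 21*q - 98)/(q^2 - 11*q + 30)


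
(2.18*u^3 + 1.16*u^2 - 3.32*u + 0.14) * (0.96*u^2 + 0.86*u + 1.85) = 2.0928*u^5 + 2.9884*u^4 + 1.8434*u^3 - 0.5748*u^2 - 6.0216*u + 0.259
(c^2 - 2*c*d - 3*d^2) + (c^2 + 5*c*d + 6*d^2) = 2*c^2 + 3*c*d + 3*d^2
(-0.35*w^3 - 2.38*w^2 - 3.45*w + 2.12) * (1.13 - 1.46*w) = 0.511*w^4 + 3.0793*w^3 + 2.3476*w^2 - 6.9937*w + 2.3956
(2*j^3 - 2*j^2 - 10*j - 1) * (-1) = -2*j^3 + 2*j^2 + 10*j + 1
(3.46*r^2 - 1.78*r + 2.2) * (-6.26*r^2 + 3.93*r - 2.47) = -21.6596*r^4 + 24.7406*r^3 - 29.3136*r^2 + 13.0426*r - 5.434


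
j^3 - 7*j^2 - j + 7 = (j - 7)*(j - 1)*(j + 1)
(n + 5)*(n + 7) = n^2 + 12*n + 35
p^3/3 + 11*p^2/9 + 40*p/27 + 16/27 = (p/3 + 1/3)*(p + 4/3)^2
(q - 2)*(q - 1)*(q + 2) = q^3 - q^2 - 4*q + 4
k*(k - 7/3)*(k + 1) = k^3 - 4*k^2/3 - 7*k/3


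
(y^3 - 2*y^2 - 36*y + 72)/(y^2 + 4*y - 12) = y - 6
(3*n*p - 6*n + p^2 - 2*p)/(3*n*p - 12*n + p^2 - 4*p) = (p - 2)/(p - 4)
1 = 1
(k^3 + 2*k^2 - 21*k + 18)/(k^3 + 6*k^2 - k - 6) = (k - 3)/(k + 1)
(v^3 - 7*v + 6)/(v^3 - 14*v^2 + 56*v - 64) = (v^2 + 2*v - 3)/(v^2 - 12*v + 32)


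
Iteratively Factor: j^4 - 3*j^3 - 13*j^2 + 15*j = (j - 5)*(j^3 + 2*j^2 - 3*j) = (j - 5)*(j + 3)*(j^2 - j) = j*(j - 5)*(j + 3)*(j - 1)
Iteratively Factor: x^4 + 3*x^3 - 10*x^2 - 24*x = (x + 2)*(x^3 + x^2 - 12*x) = (x - 3)*(x + 2)*(x^2 + 4*x) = (x - 3)*(x + 2)*(x + 4)*(x)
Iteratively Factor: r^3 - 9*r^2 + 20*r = (r)*(r^2 - 9*r + 20) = r*(r - 5)*(r - 4)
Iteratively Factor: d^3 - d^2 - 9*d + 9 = (d - 3)*(d^2 + 2*d - 3) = (d - 3)*(d - 1)*(d + 3)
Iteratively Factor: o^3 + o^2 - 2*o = (o)*(o^2 + o - 2) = o*(o + 2)*(o - 1)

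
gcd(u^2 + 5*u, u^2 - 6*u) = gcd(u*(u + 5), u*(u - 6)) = u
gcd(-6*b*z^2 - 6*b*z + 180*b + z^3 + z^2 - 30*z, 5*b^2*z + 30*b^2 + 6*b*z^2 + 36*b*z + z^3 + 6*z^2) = z + 6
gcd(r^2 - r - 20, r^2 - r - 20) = r^2 - r - 20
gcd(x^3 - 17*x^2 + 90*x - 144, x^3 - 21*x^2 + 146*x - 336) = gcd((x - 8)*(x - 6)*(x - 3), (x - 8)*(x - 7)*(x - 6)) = x^2 - 14*x + 48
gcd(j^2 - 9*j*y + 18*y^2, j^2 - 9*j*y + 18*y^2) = j^2 - 9*j*y + 18*y^2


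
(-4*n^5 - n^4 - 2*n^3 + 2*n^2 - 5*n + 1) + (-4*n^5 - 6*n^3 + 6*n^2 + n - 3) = -8*n^5 - n^4 - 8*n^3 + 8*n^2 - 4*n - 2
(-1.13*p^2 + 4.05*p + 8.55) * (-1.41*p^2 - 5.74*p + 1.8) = 1.5933*p^4 + 0.7757*p^3 - 37.3365*p^2 - 41.787*p + 15.39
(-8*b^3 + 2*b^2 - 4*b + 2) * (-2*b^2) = 16*b^5 - 4*b^4 + 8*b^3 - 4*b^2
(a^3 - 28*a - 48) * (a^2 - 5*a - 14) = a^5 - 5*a^4 - 42*a^3 + 92*a^2 + 632*a + 672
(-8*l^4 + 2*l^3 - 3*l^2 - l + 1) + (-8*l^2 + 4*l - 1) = -8*l^4 + 2*l^3 - 11*l^2 + 3*l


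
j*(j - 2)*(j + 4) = j^3 + 2*j^2 - 8*j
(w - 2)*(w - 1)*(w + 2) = w^3 - w^2 - 4*w + 4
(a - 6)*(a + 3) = a^2 - 3*a - 18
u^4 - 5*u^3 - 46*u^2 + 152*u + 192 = (u - 8)*(u - 4)*(u + 1)*(u + 6)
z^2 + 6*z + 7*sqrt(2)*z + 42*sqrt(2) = (z + 6)*(z + 7*sqrt(2))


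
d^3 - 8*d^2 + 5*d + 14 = (d - 7)*(d - 2)*(d + 1)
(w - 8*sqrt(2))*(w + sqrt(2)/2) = w^2 - 15*sqrt(2)*w/2 - 8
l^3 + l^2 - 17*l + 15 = (l - 3)*(l - 1)*(l + 5)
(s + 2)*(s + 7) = s^2 + 9*s + 14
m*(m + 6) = m^2 + 6*m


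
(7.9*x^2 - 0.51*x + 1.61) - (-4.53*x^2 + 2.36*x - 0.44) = 12.43*x^2 - 2.87*x + 2.05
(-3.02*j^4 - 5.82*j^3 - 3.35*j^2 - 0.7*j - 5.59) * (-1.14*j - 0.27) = 3.4428*j^5 + 7.4502*j^4 + 5.3904*j^3 + 1.7025*j^2 + 6.5616*j + 1.5093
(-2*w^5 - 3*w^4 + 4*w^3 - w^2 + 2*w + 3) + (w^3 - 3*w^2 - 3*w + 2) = -2*w^5 - 3*w^4 + 5*w^3 - 4*w^2 - w + 5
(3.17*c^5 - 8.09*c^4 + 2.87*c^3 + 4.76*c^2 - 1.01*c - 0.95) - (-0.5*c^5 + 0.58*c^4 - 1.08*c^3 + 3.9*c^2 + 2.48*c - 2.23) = 3.67*c^5 - 8.67*c^4 + 3.95*c^3 + 0.86*c^2 - 3.49*c + 1.28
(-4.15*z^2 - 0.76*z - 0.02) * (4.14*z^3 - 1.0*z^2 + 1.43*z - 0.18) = -17.181*z^5 + 1.0036*z^4 - 5.2573*z^3 - 0.3198*z^2 + 0.1082*z + 0.0036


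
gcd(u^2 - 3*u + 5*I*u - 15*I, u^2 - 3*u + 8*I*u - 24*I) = u - 3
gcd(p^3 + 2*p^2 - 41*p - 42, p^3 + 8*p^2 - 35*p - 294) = p^2 + p - 42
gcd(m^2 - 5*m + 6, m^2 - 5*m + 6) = m^2 - 5*m + 6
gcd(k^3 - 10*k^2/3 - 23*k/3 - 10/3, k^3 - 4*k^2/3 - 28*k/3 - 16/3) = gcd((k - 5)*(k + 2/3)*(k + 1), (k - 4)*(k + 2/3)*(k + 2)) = k + 2/3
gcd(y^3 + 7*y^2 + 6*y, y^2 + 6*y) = y^2 + 6*y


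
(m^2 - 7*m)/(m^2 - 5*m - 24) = m*(7 - m)/(-m^2 + 5*m + 24)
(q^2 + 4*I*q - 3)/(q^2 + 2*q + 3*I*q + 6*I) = (q + I)/(q + 2)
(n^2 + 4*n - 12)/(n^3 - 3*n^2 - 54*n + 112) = (n + 6)/(n^2 - n - 56)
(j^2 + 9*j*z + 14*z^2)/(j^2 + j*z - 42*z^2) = (-j - 2*z)/(-j + 6*z)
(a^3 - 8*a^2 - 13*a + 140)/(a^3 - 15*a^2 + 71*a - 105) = (a + 4)/(a - 3)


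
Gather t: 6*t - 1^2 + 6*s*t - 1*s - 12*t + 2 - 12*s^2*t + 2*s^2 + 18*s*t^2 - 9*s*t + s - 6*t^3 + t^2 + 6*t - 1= 2*s^2 - 6*t^3 + t^2*(18*s + 1) + t*(-12*s^2 - 3*s)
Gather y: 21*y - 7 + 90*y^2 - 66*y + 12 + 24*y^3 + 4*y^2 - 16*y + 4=24*y^3 + 94*y^2 - 61*y + 9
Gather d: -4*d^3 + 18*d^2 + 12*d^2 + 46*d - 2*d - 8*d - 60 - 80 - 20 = -4*d^3 + 30*d^2 + 36*d - 160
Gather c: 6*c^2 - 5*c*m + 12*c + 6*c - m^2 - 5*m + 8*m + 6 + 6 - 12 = 6*c^2 + c*(18 - 5*m) - m^2 + 3*m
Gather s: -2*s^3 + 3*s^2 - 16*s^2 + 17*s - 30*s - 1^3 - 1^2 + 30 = -2*s^3 - 13*s^2 - 13*s + 28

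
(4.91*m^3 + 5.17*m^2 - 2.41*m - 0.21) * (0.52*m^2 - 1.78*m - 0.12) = 2.5532*m^5 - 6.0514*m^4 - 11.045*m^3 + 3.5602*m^2 + 0.663*m + 0.0252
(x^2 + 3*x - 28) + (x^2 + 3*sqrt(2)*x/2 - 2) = 2*x^2 + 3*sqrt(2)*x/2 + 3*x - 30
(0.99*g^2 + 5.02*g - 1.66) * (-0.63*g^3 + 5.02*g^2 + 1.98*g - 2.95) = -0.6237*g^5 + 1.8072*g^4 + 28.2064*g^3 - 1.3141*g^2 - 18.0958*g + 4.897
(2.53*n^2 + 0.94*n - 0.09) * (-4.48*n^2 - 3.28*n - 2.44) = -11.3344*n^4 - 12.5096*n^3 - 8.8532*n^2 - 1.9984*n + 0.2196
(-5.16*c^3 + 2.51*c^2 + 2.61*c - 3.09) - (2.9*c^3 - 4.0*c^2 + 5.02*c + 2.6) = -8.06*c^3 + 6.51*c^2 - 2.41*c - 5.69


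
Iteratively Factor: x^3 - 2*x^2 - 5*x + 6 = (x - 1)*(x^2 - x - 6) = (x - 3)*(x - 1)*(x + 2)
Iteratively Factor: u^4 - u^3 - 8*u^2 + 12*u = (u - 2)*(u^3 + u^2 - 6*u) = (u - 2)^2*(u^2 + 3*u) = (u - 2)^2*(u + 3)*(u)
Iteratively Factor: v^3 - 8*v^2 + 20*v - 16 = (v - 4)*(v^2 - 4*v + 4) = (v - 4)*(v - 2)*(v - 2)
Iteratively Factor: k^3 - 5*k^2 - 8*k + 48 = (k - 4)*(k^2 - k - 12) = (k - 4)*(k + 3)*(k - 4)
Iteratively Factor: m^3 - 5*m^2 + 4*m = (m)*(m^2 - 5*m + 4) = m*(m - 4)*(m - 1)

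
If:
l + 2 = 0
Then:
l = -2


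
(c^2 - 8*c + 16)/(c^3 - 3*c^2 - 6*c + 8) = (c - 4)/(c^2 + c - 2)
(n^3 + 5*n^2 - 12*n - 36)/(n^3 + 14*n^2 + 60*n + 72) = (n - 3)/(n + 6)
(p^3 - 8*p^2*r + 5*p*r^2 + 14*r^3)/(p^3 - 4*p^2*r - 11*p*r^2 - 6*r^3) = (p^2 - 9*p*r + 14*r^2)/(p^2 - 5*p*r - 6*r^2)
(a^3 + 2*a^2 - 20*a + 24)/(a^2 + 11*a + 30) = (a^2 - 4*a + 4)/(a + 5)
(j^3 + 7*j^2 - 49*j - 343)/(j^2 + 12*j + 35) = (j^2 - 49)/(j + 5)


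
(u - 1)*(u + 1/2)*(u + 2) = u^3 + 3*u^2/2 - 3*u/2 - 1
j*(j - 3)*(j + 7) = j^3 + 4*j^2 - 21*j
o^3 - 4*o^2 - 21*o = o*(o - 7)*(o + 3)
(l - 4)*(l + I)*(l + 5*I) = l^3 - 4*l^2 + 6*I*l^2 - 5*l - 24*I*l + 20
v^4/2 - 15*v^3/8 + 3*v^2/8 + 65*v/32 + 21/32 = (v/2 + 1/4)*(v - 3)*(v - 7/4)*(v + 1/2)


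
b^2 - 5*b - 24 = (b - 8)*(b + 3)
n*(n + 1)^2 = n^3 + 2*n^2 + n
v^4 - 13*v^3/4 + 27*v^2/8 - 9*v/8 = v*(v - 3/2)*(v - 1)*(v - 3/4)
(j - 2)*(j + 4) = j^2 + 2*j - 8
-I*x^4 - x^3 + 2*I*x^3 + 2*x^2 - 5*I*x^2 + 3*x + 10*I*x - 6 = (x - 2)*(x - 3*I)*(x + I)*(-I*x + 1)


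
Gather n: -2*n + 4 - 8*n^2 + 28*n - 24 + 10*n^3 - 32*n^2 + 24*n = 10*n^3 - 40*n^2 + 50*n - 20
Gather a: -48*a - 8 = -48*a - 8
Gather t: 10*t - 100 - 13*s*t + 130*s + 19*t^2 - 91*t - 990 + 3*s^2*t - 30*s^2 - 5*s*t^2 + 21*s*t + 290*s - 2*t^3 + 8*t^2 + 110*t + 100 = -30*s^2 + 420*s - 2*t^3 + t^2*(27 - 5*s) + t*(3*s^2 + 8*s + 29) - 990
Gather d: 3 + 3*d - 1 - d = 2*d + 2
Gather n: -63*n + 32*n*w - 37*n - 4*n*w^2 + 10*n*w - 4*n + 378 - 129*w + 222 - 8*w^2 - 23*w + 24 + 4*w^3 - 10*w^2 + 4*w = n*(-4*w^2 + 42*w - 104) + 4*w^3 - 18*w^2 - 148*w + 624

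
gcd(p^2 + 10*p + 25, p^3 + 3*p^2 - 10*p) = p + 5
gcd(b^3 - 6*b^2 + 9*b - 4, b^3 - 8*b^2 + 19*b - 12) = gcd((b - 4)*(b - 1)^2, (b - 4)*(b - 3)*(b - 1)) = b^2 - 5*b + 4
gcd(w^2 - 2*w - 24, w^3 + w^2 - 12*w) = w + 4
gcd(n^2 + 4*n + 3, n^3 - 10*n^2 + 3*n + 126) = n + 3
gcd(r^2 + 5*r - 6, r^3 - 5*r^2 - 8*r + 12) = r - 1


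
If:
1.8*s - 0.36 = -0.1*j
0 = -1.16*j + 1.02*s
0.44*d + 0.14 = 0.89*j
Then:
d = 0.02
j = 0.17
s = 0.19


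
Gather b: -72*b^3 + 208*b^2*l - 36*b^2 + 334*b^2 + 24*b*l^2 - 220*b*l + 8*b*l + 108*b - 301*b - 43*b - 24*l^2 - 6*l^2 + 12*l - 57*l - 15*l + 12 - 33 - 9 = -72*b^3 + b^2*(208*l + 298) + b*(24*l^2 - 212*l - 236) - 30*l^2 - 60*l - 30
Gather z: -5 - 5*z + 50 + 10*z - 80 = 5*z - 35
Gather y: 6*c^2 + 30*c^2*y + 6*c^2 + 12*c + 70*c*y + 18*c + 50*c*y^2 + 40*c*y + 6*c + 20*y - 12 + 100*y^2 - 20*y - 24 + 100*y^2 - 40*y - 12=12*c^2 + 36*c + y^2*(50*c + 200) + y*(30*c^2 + 110*c - 40) - 48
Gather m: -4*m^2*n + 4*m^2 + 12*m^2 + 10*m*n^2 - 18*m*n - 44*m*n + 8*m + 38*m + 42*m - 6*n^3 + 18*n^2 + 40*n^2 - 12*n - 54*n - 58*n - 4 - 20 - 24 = m^2*(16 - 4*n) + m*(10*n^2 - 62*n + 88) - 6*n^3 + 58*n^2 - 124*n - 48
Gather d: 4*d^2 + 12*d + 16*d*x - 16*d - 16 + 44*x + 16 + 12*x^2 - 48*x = 4*d^2 + d*(16*x - 4) + 12*x^2 - 4*x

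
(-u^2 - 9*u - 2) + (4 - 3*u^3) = -3*u^3 - u^2 - 9*u + 2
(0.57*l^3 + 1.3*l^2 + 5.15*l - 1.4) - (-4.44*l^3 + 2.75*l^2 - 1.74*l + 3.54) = 5.01*l^3 - 1.45*l^2 + 6.89*l - 4.94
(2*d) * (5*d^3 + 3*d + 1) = 10*d^4 + 6*d^2 + 2*d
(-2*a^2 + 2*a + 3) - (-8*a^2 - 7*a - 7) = 6*a^2 + 9*a + 10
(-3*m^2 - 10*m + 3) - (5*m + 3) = -3*m^2 - 15*m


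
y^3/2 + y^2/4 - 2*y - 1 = (y/2 + 1)*(y - 2)*(y + 1/2)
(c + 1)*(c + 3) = c^2 + 4*c + 3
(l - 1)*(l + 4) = l^2 + 3*l - 4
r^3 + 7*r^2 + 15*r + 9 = (r + 1)*(r + 3)^2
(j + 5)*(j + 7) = j^2 + 12*j + 35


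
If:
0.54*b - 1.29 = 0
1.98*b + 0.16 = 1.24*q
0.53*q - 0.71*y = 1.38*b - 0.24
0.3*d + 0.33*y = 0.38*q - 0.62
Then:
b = 2.39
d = 4.43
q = 3.94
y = -1.36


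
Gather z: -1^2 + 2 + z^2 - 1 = z^2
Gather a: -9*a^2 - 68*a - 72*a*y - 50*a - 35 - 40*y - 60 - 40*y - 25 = -9*a^2 + a*(-72*y - 118) - 80*y - 120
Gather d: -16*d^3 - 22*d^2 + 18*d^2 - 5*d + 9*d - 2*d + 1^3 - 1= -16*d^3 - 4*d^2 + 2*d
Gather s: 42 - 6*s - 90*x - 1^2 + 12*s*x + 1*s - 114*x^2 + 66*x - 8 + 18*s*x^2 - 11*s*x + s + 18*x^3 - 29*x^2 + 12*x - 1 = s*(18*x^2 + x - 4) + 18*x^3 - 143*x^2 - 12*x + 32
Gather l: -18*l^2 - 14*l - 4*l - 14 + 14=-18*l^2 - 18*l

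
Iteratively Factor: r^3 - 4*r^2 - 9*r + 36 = (r + 3)*(r^2 - 7*r + 12) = (r - 4)*(r + 3)*(r - 3)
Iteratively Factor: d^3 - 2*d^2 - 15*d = (d - 5)*(d^2 + 3*d) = d*(d - 5)*(d + 3)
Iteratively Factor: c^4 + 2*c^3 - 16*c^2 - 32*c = (c + 4)*(c^3 - 2*c^2 - 8*c) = c*(c + 4)*(c^2 - 2*c - 8) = c*(c + 2)*(c + 4)*(c - 4)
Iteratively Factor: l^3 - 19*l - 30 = (l + 3)*(l^2 - 3*l - 10) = (l - 5)*(l + 3)*(l + 2)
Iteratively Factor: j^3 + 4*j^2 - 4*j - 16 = (j + 2)*(j^2 + 2*j - 8) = (j + 2)*(j + 4)*(j - 2)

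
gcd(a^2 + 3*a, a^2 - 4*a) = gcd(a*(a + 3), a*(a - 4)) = a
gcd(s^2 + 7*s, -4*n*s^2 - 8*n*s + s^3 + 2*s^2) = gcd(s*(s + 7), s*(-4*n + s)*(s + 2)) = s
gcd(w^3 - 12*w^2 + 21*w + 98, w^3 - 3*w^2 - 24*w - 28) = w^2 - 5*w - 14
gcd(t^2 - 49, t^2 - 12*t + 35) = t - 7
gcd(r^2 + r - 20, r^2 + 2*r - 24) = r - 4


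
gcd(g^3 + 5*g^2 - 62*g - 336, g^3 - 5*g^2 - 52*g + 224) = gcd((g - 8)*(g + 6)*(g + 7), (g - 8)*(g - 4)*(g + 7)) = g^2 - g - 56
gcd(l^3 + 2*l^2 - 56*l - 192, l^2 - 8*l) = l - 8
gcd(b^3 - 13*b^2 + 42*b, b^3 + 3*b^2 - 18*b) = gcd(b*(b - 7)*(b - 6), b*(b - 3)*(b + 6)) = b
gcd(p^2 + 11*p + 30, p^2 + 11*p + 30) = p^2 + 11*p + 30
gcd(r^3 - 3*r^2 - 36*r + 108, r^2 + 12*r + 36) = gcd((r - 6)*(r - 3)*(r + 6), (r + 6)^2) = r + 6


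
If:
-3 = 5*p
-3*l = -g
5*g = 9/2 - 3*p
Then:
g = 63/50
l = 21/50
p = -3/5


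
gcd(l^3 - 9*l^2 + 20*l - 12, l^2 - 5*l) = 1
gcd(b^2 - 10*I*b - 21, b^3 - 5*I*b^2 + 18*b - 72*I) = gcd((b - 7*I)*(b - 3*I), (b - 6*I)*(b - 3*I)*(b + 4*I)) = b - 3*I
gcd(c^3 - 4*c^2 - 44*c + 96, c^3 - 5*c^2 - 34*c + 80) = c^2 - 10*c + 16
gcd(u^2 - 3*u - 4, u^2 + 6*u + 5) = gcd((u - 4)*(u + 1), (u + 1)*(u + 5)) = u + 1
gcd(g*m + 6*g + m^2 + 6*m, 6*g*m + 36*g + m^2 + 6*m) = m + 6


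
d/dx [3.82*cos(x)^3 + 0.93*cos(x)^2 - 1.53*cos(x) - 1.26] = (-11.46*cos(x)^2 - 1.86*cos(x) + 1.53)*sin(x)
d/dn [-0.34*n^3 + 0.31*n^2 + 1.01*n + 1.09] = -1.02*n^2 + 0.62*n + 1.01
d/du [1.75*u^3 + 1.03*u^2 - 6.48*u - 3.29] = 5.25*u^2 + 2.06*u - 6.48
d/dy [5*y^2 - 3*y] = 10*y - 3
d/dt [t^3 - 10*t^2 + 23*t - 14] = 3*t^2 - 20*t + 23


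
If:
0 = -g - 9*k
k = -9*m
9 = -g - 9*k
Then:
No Solution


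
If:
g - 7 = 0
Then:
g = 7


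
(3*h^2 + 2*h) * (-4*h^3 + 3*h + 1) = -12*h^5 - 8*h^4 + 9*h^3 + 9*h^2 + 2*h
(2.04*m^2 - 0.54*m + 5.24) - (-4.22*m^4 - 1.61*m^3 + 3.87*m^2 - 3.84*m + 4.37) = 4.22*m^4 + 1.61*m^3 - 1.83*m^2 + 3.3*m + 0.87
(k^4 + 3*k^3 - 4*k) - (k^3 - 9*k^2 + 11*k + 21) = k^4 + 2*k^3 + 9*k^2 - 15*k - 21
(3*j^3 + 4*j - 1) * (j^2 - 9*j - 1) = 3*j^5 - 27*j^4 + j^3 - 37*j^2 + 5*j + 1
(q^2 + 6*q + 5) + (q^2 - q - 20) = 2*q^2 + 5*q - 15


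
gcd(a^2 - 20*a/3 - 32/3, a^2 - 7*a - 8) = a - 8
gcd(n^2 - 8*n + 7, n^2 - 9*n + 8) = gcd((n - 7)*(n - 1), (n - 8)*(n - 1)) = n - 1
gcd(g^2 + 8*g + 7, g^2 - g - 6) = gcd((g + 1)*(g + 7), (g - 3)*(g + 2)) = 1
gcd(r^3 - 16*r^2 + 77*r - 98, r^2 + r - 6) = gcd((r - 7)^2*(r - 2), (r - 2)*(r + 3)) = r - 2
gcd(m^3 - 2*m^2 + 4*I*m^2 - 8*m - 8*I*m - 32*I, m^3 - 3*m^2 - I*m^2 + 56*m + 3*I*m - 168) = 1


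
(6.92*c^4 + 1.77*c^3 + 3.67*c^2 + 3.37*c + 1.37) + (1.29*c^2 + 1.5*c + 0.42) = 6.92*c^4 + 1.77*c^3 + 4.96*c^2 + 4.87*c + 1.79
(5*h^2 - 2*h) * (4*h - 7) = 20*h^3 - 43*h^2 + 14*h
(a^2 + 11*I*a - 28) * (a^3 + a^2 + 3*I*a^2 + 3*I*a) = a^5 + a^4 + 14*I*a^4 - 61*a^3 + 14*I*a^3 - 61*a^2 - 84*I*a^2 - 84*I*a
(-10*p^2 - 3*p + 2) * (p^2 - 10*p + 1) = -10*p^4 + 97*p^3 + 22*p^2 - 23*p + 2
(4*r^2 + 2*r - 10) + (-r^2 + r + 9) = 3*r^2 + 3*r - 1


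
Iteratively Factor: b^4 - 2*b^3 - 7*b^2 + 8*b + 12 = (b - 2)*(b^3 - 7*b - 6) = (b - 2)*(b + 2)*(b^2 - 2*b - 3) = (b - 2)*(b + 1)*(b + 2)*(b - 3)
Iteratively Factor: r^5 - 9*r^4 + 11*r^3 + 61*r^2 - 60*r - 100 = (r - 5)*(r^4 - 4*r^3 - 9*r^2 + 16*r + 20) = (r - 5)*(r - 2)*(r^3 - 2*r^2 - 13*r - 10) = (r - 5)*(r - 2)*(r + 1)*(r^2 - 3*r - 10) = (r - 5)*(r - 2)*(r + 1)*(r + 2)*(r - 5)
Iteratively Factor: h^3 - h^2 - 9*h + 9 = (h + 3)*(h^2 - 4*h + 3) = (h - 1)*(h + 3)*(h - 3)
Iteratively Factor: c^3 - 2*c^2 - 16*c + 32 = (c - 4)*(c^2 + 2*c - 8) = (c - 4)*(c + 4)*(c - 2)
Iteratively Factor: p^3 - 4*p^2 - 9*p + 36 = (p - 4)*(p^2 - 9) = (p - 4)*(p - 3)*(p + 3)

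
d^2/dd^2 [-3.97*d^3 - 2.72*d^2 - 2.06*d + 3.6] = -23.82*d - 5.44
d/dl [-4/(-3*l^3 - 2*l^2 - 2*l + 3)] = 4*(-9*l^2 - 4*l - 2)/(3*l^3 + 2*l^2 + 2*l - 3)^2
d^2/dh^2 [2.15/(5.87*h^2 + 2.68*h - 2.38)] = (-148.16467*h^2 - 67.64588*h + 2.15*(11.74*h + 2.68)*(23.48*h + 5.36) + 60.07358)/(5.87*h^2 + 2.68*h - 2.38)^3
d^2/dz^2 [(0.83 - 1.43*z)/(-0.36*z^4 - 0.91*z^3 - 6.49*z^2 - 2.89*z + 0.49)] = (2.223936*z^7 + 5.344128*z^6 + 18.99417*z^5 - 1.40770199999994*z^4 + 36.1025319999999*z^3 - 216.9603*z^2 - 68.340702*z - 15.093406)/(0.046656*z^12 + 0.353808*z^11 + 3.41766*z^10 + 14.633947*z^9 + 67.102887*z^8 + 161.717532*z^7 + 376.7017*z^6 + 367.560378*z^5 + 93.226242*z^4 - 30.349892*z^3 - 7.60284*z^2 + 2.081667*z - 0.117649)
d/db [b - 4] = 1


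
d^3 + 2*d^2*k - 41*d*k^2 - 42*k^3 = (d - 6*k)*(d + k)*(d + 7*k)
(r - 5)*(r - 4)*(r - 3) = r^3 - 12*r^2 + 47*r - 60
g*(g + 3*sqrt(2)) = g^2 + 3*sqrt(2)*g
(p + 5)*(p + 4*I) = p^2 + 5*p + 4*I*p + 20*I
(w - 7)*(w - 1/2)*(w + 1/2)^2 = w^4 - 13*w^3/2 - 15*w^2/4 + 13*w/8 + 7/8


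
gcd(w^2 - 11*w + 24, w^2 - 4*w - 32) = w - 8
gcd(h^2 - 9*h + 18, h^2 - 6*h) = h - 6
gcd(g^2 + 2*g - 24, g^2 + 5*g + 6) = 1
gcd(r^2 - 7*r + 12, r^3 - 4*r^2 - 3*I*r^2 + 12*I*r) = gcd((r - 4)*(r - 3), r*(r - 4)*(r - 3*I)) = r - 4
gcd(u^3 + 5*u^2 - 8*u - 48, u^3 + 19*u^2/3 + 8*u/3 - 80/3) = u^2 + 8*u + 16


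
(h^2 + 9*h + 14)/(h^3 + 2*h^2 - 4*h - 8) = (h + 7)/(h^2 - 4)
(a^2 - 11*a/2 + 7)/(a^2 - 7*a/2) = (a - 2)/a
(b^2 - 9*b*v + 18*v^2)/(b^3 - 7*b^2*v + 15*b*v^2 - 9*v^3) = (b - 6*v)/(b^2 - 4*b*v + 3*v^2)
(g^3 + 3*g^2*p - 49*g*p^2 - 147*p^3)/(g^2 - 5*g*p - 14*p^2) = (g^2 + 10*g*p + 21*p^2)/(g + 2*p)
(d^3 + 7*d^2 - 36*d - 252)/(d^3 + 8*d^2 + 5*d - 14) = (d^2 - 36)/(d^2 + d - 2)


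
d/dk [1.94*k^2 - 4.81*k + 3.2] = 3.88*k - 4.81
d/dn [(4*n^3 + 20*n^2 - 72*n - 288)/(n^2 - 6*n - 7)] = 4*(n^4 - 12*n^3 - 33*n^2 + 74*n - 306)/(n^4 - 12*n^3 + 22*n^2 + 84*n + 49)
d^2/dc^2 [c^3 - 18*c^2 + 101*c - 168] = 6*c - 36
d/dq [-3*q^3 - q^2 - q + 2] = -9*q^2 - 2*q - 1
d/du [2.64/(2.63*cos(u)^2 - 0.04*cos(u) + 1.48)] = (13.8864*cos(u) - 0.1056)*sin(u)/(2.63*cos(u)^2 - 0.04*cos(u) + 1.48)^2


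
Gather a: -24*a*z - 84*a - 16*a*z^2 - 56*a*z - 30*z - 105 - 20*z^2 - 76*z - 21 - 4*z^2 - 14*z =a*(-16*z^2 - 80*z - 84) - 24*z^2 - 120*z - 126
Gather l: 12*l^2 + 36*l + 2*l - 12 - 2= 12*l^2 + 38*l - 14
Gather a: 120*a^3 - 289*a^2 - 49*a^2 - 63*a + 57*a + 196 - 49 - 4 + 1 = 120*a^3 - 338*a^2 - 6*a + 144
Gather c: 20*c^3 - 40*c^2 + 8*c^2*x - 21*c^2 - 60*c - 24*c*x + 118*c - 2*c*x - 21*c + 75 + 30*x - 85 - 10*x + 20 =20*c^3 + c^2*(8*x - 61) + c*(37 - 26*x) + 20*x + 10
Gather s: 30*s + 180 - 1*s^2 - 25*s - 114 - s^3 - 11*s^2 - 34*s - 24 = -s^3 - 12*s^2 - 29*s + 42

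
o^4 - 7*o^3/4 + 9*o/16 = o*(o - 3/2)*(o - 3/4)*(o + 1/2)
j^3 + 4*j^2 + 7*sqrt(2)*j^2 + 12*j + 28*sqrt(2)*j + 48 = (j + 4)*(j + sqrt(2))*(j + 6*sqrt(2))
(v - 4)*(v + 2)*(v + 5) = v^3 + 3*v^2 - 18*v - 40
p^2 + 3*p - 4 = (p - 1)*(p + 4)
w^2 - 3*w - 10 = (w - 5)*(w + 2)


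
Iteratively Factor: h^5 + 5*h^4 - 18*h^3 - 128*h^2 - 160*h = (h + 4)*(h^4 + h^3 - 22*h^2 - 40*h) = h*(h + 4)*(h^3 + h^2 - 22*h - 40) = h*(h + 2)*(h + 4)*(h^2 - h - 20) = h*(h - 5)*(h + 2)*(h + 4)*(h + 4)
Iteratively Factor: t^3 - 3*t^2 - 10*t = (t - 5)*(t^2 + 2*t) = (t - 5)*(t + 2)*(t)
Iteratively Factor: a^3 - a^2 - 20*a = (a - 5)*(a^2 + 4*a) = a*(a - 5)*(a + 4)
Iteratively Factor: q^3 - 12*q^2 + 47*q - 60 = (q - 5)*(q^2 - 7*q + 12) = (q - 5)*(q - 4)*(q - 3)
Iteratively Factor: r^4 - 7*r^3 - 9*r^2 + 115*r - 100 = (r - 5)*(r^3 - 2*r^2 - 19*r + 20) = (r - 5)*(r - 1)*(r^2 - r - 20) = (r - 5)^2*(r - 1)*(r + 4)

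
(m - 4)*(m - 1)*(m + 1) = m^3 - 4*m^2 - m + 4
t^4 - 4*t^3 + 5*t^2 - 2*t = t*(t - 2)*(t - 1)^2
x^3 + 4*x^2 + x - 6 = (x - 1)*(x + 2)*(x + 3)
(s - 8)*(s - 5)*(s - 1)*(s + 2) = s^4 - 12*s^3 + 25*s^2 + 66*s - 80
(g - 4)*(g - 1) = g^2 - 5*g + 4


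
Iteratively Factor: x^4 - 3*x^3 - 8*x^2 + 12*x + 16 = (x - 2)*(x^3 - x^2 - 10*x - 8) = (x - 4)*(x - 2)*(x^2 + 3*x + 2) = (x - 4)*(x - 2)*(x + 1)*(x + 2)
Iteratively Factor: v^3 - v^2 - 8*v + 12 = (v - 2)*(v^2 + v - 6) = (v - 2)^2*(v + 3)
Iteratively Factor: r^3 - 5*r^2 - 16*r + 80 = (r - 4)*(r^2 - r - 20) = (r - 4)*(r + 4)*(r - 5)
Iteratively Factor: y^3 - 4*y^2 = (y - 4)*(y^2) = y*(y - 4)*(y)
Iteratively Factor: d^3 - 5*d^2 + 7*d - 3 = (d - 3)*(d^2 - 2*d + 1) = (d - 3)*(d - 1)*(d - 1)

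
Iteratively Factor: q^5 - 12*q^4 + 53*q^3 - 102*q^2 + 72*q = (q - 3)*(q^4 - 9*q^3 + 26*q^2 - 24*q) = (q - 4)*(q - 3)*(q^3 - 5*q^2 + 6*q) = q*(q - 4)*(q - 3)*(q^2 - 5*q + 6) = q*(q - 4)*(q - 3)^2*(q - 2)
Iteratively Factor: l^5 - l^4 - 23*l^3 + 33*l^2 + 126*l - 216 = (l - 3)*(l^4 + 2*l^3 - 17*l^2 - 18*l + 72) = (l - 3)*(l - 2)*(l^3 + 4*l^2 - 9*l - 36) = (l - 3)*(l - 2)*(l + 4)*(l^2 - 9) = (l - 3)^2*(l - 2)*(l + 4)*(l + 3)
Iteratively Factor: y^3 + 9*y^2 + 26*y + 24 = (y + 3)*(y^2 + 6*y + 8) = (y + 2)*(y + 3)*(y + 4)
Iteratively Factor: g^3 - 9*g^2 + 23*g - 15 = (g - 3)*(g^2 - 6*g + 5) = (g - 3)*(g - 1)*(g - 5)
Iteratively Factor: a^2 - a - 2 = (a + 1)*(a - 2)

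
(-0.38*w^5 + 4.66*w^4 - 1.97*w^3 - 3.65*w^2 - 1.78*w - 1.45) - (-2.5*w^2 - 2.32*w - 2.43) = -0.38*w^5 + 4.66*w^4 - 1.97*w^3 - 1.15*w^2 + 0.54*w + 0.98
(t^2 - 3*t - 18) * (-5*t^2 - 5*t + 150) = -5*t^4 + 10*t^3 + 255*t^2 - 360*t - 2700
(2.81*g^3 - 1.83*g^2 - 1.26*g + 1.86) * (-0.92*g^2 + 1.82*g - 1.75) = -2.5852*g^5 + 6.7978*g^4 - 7.0889*g^3 - 0.8019*g^2 + 5.5902*g - 3.255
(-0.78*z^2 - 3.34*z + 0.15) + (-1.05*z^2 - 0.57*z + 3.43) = -1.83*z^2 - 3.91*z + 3.58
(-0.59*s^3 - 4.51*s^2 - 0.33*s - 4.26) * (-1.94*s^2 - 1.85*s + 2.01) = 1.1446*s^5 + 9.8409*s^4 + 7.7978*s^3 - 0.190199999999999*s^2 + 7.2177*s - 8.5626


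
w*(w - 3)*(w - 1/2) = w^3 - 7*w^2/2 + 3*w/2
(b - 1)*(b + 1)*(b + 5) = b^3 + 5*b^2 - b - 5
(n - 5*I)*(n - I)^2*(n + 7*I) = n^4 + 38*n^2 - 72*I*n - 35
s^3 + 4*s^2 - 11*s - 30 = (s - 3)*(s + 2)*(s + 5)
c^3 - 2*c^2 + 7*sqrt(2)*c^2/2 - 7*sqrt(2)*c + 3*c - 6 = (c - 2)*(c + sqrt(2)/2)*(c + 3*sqrt(2))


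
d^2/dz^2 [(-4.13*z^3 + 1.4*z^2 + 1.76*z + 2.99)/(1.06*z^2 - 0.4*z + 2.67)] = (27.198124*z^3 + 22.848744*z^2 - 214.147614*z + 7.752484)/(1.191016*z^6 - 1.34832*z^5 + 9.508836*z^4 - 6.85648*z^3 + 23.951502*z^2 - 8.55468*z + 19.034163)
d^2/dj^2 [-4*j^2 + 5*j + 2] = -8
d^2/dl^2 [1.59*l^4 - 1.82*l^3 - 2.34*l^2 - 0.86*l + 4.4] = 19.08*l^2 - 10.92*l - 4.68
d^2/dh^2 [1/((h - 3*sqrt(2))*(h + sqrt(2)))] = 2*((h - 3*sqrt(2))^2 + (h - 3*sqrt(2))*(h + sqrt(2)) + (h + sqrt(2))^2)/((h - 3*sqrt(2))^3*(h + sqrt(2))^3)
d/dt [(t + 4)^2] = 2*t + 8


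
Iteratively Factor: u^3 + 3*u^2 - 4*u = (u - 1)*(u^2 + 4*u) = u*(u - 1)*(u + 4)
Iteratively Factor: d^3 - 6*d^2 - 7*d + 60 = (d + 3)*(d^2 - 9*d + 20) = (d - 5)*(d + 3)*(d - 4)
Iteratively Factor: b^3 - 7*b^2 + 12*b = (b)*(b^2 - 7*b + 12) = b*(b - 4)*(b - 3)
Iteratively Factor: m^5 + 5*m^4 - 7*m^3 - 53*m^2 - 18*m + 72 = (m + 2)*(m^4 + 3*m^3 - 13*m^2 - 27*m + 36) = (m + 2)*(m + 4)*(m^3 - m^2 - 9*m + 9) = (m + 2)*(m + 3)*(m + 4)*(m^2 - 4*m + 3) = (m - 1)*(m + 2)*(m + 3)*(m + 4)*(m - 3)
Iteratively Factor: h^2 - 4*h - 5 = (h + 1)*(h - 5)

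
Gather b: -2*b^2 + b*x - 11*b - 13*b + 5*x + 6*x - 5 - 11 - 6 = -2*b^2 + b*(x - 24) + 11*x - 22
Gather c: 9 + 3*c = 3*c + 9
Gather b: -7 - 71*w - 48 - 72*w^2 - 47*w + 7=-72*w^2 - 118*w - 48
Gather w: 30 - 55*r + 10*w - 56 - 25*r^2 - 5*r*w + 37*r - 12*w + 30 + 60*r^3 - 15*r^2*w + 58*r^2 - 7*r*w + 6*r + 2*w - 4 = 60*r^3 + 33*r^2 - 12*r + w*(-15*r^2 - 12*r)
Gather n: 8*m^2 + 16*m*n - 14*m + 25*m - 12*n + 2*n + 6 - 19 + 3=8*m^2 + 11*m + n*(16*m - 10) - 10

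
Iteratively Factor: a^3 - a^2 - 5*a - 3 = (a - 3)*(a^2 + 2*a + 1) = (a - 3)*(a + 1)*(a + 1)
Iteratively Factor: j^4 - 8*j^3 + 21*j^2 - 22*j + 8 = (j - 4)*(j^3 - 4*j^2 + 5*j - 2) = (j - 4)*(j - 2)*(j^2 - 2*j + 1) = (j - 4)*(j - 2)*(j - 1)*(j - 1)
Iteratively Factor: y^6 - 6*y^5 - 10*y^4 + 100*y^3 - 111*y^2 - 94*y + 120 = (y - 1)*(y^5 - 5*y^4 - 15*y^3 + 85*y^2 - 26*y - 120) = (y - 1)*(y + 1)*(y^4 - 6*y^3 - 9*y^2 + 94*y - 120) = (y - 5)*(y - 1)*(y + 1)*(y^3 - y^2 - 14*y + 24) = (y - 5)*(y - 2)*(y - 1)*(y + 1)*(y^2 + y - 12) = (y - 5)*(y - 2)*(y - 1)*(y + 1)*(y + 4)*(y - 3)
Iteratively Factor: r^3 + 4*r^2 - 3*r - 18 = (r + 3)*(r^2 + r - 6) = (r - 2)*(r + 3)*(r + 3)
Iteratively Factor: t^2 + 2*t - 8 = (t + 4)*(t - 2)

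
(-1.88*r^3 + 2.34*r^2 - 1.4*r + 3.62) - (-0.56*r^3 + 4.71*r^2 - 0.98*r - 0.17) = -1.32*r^3 - 2.37*r^2 - 0.42*r + 3.79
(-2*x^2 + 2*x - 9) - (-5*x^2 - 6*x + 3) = 3*x^2 + 8*x - 12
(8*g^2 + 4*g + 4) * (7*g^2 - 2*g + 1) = 56*g^4 + 12*g^3 + 28*g^2 - 4*g + 4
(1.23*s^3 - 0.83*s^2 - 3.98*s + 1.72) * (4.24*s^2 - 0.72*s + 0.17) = 5.2152*s^5 - 4.4048*s^4 - 16.0685*s^3 + 10.0173*s^2 - 1.915*s + 0.2924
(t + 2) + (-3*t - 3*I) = -2*t + 2 - 3*I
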